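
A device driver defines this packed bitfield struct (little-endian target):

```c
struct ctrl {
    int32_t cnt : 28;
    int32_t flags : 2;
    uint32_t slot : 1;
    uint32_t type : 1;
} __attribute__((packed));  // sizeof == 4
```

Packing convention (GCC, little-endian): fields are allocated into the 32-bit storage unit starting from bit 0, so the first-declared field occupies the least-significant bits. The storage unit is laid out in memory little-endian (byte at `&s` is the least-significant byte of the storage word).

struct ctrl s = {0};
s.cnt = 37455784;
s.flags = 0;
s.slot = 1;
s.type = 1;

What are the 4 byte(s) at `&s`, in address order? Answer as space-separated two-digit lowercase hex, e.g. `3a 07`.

[0+:28] cnt=37455784 & 0xfffffff = 0x23b87a8; word=0x023b87a8
[28+:2] flags=0 & 0x3 = 0x0; word=0x023b87a8
[30+:1] slot=1 & 0x1 = 0x1; word=0x423b87a8
[31+:1] type=1 & 0x1 = 0x1; word=0xc23b87a8
word = 0xc23b87a8 → little-endian bytes:
  [0]=0xa8  [1]=0x87  [2]=0x3b  [3]=0xc2

a8 87 3b c2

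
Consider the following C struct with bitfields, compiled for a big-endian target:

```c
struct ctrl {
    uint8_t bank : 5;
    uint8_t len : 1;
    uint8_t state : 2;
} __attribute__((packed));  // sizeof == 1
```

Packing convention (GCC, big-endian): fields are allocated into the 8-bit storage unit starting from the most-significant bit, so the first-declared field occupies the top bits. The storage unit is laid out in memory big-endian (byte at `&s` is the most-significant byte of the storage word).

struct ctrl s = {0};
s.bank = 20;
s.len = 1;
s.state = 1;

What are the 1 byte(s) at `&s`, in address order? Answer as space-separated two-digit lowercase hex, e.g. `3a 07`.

a5

bank (5b) val=20 bits=0x14 at bit 3: 0xa0
len (1b) val=1 bits=0x1 at bit 2: 0xa4
state (2b) val=1 bits=0x1 at bit 0: 0xa5
word = 0xa5 → big-endian bytes:
  [0]=0xa5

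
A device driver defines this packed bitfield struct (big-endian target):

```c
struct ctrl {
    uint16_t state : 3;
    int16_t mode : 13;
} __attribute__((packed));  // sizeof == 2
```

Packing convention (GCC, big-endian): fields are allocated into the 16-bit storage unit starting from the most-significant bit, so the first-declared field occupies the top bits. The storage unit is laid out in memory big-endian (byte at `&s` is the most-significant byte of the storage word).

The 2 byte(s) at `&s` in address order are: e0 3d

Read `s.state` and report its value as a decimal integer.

7

[0]=0xe0 [1]=0x3d (big-endian) → word 0xe03d
state:3 @ bit 13 → (0xe03d>>13)&0x7 = 0x7  ←
mode:13 @ bit 0 → (0xe03d>>0)&0x1fff = 0x3d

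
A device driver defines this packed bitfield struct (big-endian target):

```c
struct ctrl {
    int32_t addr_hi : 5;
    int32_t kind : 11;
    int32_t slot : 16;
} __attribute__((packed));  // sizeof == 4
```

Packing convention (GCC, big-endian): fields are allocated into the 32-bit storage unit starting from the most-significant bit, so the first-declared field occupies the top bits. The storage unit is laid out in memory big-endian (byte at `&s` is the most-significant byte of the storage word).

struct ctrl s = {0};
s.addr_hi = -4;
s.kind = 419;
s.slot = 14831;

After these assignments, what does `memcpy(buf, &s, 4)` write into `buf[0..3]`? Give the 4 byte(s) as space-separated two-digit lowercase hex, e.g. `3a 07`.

e1 a3 39 ef

addr_hi (5b) val=-4 bits=0x1c at bit 27: 0xe0000000
kind (11b) val=419 bits=0x1a3 at bit 16: 0xe1a30000
slot (16b) val=14831 bits=0x39ef at bit 0: 0xe1a339ef
word = 0xe1a339ef → big-endian bytes:
  [0]=0xe1  [1]=0xa3  [2]=0x39  [3]=0xef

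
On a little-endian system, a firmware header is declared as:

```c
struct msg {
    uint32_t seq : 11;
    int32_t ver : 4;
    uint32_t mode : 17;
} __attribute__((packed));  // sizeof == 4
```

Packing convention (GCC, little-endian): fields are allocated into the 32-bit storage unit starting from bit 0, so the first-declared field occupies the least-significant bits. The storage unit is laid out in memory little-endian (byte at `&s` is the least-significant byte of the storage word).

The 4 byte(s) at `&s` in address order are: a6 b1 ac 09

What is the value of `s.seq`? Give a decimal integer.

422

[0]=0xa6 [1]=0xb1 [2]=0xac [3]=0x09 (little-endian) → word 0x09acb1a6
seq [0+:11] = (word>>0) & 0x7ff = 422  ←
ver [11+:4] = (word>>11) & 0xf = 6
mode [15+:17] = (word>>15) & 0x1ffff = 4953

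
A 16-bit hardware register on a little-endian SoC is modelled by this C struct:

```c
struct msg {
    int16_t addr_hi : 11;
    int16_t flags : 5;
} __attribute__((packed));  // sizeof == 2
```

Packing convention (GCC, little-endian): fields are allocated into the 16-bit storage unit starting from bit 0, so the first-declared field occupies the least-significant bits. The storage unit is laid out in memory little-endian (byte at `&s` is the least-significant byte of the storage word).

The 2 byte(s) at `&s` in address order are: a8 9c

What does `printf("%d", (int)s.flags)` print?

-13

[0]=0xa8 [1]=0x9c (little-endian) → word 0x9ca8
addr_hi:11 @ bit 0 → (0x9ca8>>0)&0x7ff = 0x4a8
flags:5 @ bit 11 → (0x9ca8>>11)&0x1f = 0x13  ←
flags signed 5b, MSB=1: 19 - 32 = -13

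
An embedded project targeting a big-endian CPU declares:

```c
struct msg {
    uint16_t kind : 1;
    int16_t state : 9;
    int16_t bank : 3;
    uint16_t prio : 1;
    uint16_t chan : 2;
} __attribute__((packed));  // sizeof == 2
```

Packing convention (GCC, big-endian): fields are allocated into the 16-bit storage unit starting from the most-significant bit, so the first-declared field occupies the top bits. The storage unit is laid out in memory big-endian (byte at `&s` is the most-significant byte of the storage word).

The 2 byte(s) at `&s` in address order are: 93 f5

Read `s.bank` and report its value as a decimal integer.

[0]=0x93 [1]=0xf5 (big-endian) → word 0x93f5
kind [15+:1] = (word>>15) & 0x1 = 1
state [6+:9] = (word>>6) & 0x1ff = 79
bank [3+:3] = (word>>3) & 0x7 = 6  ←
prio [2+:1] = (word>>2) & 0x1 = 1
chan [0+:2] = (word>>0) & 0x3 = 1
bank signed 3b, MSB=1: 6 - 8 = -2

-2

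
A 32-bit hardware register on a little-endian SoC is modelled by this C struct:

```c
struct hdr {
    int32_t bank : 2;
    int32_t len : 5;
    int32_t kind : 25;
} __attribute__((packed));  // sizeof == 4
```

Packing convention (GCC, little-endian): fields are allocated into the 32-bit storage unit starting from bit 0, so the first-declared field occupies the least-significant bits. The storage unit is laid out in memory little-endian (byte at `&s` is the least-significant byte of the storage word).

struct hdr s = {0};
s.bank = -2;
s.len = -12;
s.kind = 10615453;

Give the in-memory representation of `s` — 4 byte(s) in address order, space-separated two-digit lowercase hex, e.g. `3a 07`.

bank (2b) val=-2 bits=0x2 at bit 0: 0x00000002
len (5b) val=-12 bits=0x14 at bit 2: 0x00000052
kind (25b) val=10615453 bits=0xa1fa9d at bit 7: 0x50fd4ed2
word = 0x50fd4ed2 → little-endian bytes:
  [0]=0xd2  [1]=0x4e  [2]=0xfd  [3]=0x50

d2 4e fd 50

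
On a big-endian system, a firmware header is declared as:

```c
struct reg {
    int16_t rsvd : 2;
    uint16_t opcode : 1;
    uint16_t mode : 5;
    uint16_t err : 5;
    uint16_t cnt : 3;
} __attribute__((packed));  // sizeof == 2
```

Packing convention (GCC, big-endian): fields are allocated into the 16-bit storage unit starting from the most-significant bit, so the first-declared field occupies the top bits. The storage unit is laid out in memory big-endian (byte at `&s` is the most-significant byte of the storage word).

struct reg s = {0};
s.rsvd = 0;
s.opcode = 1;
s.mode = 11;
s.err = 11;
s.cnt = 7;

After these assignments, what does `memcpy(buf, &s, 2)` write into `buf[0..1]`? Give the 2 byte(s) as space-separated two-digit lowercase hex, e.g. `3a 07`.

2b 5f

[14+:2] rsvd=0 & 0x3 = 0x0; word=0x0000
[13+:1] opcode=1 & 0x1 = 0x1; word=0x2000
[8+:5] mode=11 & 0x1f = 0xb; word=0x2b00
[3+:5] err=11 & 0x1f = 0xb; word=0x2b58
[0+:3] cnt=7 & 0x7 = 0x7; word=0x2b5f
word = 0x2b5f → big-endian bytes:
  [0]=0x2b  [1]=0x5f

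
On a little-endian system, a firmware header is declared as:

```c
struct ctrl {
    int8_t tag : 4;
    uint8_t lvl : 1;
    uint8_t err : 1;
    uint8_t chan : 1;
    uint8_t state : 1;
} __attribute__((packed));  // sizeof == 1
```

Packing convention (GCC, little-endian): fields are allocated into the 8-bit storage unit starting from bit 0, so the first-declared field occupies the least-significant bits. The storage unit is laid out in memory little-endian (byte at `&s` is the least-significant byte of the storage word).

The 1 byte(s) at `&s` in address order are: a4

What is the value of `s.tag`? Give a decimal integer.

4

[0]=0xa4 (little-endian) → word 0xa4
tag [0+:4] = (word>>0) & 0xf = 4  ←
lvl [4+:1] = (word>>4) & 0x1 = 0
err [5+:1] = (word>>5) & 0x1 = 1
chan [6+:1] = (word>>6) & 0x1 = 0
state [7+:1] = (word>>7) & 0x1 = 1
tag signed 4b, MSB=0: value = 4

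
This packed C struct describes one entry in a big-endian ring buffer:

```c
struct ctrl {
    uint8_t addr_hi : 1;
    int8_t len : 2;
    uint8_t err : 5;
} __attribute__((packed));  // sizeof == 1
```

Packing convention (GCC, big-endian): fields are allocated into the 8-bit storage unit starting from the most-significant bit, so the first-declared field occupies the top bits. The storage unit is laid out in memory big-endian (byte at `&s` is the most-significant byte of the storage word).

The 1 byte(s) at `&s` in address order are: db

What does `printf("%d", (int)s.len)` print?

-2

[0]=0xdb (big-endian) → word 0xdb
addr_hi:1 @ bit 7 → (0xdb>>7)&0x1 = 0x1
len:2 @ bit 5 → (0xdb>>5)&0x3 = 0x2  ←
err:5 @ bit 0 → (0xdb>>0)&0x1f = 0x1b
len signed 2b, MSB=1: 2 - 4 = -2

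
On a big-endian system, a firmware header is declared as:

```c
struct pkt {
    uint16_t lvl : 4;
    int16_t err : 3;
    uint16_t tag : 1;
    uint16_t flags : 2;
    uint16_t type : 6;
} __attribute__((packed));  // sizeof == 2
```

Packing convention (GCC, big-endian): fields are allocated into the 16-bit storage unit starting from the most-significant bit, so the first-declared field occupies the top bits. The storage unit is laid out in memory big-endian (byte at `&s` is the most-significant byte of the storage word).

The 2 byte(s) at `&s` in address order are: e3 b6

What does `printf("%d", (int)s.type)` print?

[0]=0xe3 [1]=0xb6 (big-endian) → word 0xe3b6
lvl [12+:4] = (word>>12) & 0xf = 14
err [9+:3] = (word>>9) & 0x7 = 1
tag [8+:1] = (word>>8) & 0x1 = 1
flags [6+:2] = (word>>6) & 0x3 = 2
type [0+:6] = (word>>0) & 0x3f = 54  ←

54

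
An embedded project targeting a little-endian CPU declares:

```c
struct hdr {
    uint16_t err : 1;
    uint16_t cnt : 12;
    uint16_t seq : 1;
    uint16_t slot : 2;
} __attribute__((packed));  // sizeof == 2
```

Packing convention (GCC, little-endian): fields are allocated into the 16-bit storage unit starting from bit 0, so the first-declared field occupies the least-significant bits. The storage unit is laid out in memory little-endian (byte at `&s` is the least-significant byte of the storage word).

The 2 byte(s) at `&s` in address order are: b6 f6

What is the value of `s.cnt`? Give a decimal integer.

[0]=0xb6 [1]=0xf6 (little-endian) → word 0xf6b6
err [0+:1] = (word>>0) & 0x1 = 0
cnt [1+:12] = (word>>1) & 0xfff = 2907  ←
seq [13+:1] = (word>>13) & 0x1 = 1
slot [14+:2] = (word>>14) & 0x3 = 3

2907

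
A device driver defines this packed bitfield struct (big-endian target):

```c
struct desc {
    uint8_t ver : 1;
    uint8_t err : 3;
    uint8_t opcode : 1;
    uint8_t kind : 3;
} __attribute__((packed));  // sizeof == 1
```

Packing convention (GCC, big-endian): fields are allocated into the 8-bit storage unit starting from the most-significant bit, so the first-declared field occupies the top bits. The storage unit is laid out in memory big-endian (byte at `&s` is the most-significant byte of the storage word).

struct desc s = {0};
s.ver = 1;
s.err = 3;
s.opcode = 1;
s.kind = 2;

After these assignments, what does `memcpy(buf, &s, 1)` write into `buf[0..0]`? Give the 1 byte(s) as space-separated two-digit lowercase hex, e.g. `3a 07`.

ver:1 = 1 → 0x1 << 7 → word 0x80
err:3 = 3 → 0x3 << 4 → word 0xb0
opcode:1 = 1 → 0x1 << 3 → word 0xb8
kind:3 = 2 → 0x2 << 0 → word 0xba
word = 0xba → big-endian bytes:
  [0]=0xba

ba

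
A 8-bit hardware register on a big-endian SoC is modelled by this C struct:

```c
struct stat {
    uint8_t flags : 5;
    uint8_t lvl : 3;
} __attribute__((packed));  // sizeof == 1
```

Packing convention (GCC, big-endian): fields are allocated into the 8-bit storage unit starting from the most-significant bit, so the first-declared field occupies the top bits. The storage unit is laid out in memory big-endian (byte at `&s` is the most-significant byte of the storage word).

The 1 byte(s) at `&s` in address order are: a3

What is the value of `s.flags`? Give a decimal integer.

[0]=0xa3 (big-endian) → word 0xa3
flags [3+:5] = (word>>3) & 0x1f = 20  ←
lvl [0+:3] = (word>>0) & 0x7 = 3

20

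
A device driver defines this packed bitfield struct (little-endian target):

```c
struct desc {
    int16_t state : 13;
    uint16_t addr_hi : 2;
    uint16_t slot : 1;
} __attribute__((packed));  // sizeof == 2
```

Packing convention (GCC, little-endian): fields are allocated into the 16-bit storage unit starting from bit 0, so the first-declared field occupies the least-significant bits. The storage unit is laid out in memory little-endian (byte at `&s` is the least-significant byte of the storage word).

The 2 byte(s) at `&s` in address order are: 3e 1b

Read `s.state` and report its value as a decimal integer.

-1218

[0]=0x3e [1]=0x1b (little-endian) → word 0x1b3e
state [0+:13] = (word>>0) & 0x1fff = 6974  ←
addr_hi [13+:2] = (word>>13) & 0x3 = 0
slot [15+:1] = (word>>15) & 0x1 = 0
state signed 13b, MSB=1: 6974 - 8192 = -1218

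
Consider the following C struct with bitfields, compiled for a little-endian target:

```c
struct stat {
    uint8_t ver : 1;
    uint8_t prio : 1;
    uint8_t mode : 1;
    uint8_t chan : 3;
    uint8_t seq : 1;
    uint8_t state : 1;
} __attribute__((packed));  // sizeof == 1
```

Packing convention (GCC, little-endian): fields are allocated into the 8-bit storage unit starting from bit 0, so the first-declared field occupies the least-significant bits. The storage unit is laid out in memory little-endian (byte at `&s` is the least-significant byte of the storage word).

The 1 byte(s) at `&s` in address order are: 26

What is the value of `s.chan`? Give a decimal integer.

4

[0]=0x26 (little-endian) → word 0x26
ver [0+:1] = (word>>0) & 0x1 = 0
prio [1+:1] = (word>>1) & 0x1 = 1
mode [2+:1] = (word>>2) & 0x1 = 1
chan [3+:3] = (word>>3) & 0x7 = 4  ←
seq [6+:1] = (word>>6) & 0x1 = 0
state [7+:1] = (word>>7) & 0x1 = 0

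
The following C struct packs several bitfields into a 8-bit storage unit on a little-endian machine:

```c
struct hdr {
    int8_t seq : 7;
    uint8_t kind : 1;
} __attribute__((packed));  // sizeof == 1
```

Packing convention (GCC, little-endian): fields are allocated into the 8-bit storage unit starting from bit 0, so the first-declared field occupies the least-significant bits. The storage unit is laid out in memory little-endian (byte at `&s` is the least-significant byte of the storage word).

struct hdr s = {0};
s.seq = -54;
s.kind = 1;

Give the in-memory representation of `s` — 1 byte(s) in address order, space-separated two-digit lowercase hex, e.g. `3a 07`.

seq (7b) val=-54 bits=0x4a at bit 0: 0x4a
kind (1b) val=1 bits=0x1 at bit 7: 0xca
word = 0xca → little-endian bytes:
  [0]=0xca

ca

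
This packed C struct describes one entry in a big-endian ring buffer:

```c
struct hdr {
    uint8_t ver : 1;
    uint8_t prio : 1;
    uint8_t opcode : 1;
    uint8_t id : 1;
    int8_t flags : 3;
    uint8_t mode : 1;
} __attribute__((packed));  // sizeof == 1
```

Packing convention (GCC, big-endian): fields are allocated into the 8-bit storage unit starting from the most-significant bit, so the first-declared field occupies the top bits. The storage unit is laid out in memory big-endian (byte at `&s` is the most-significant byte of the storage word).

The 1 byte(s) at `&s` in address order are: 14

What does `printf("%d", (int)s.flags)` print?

[0]=0x14 (big-endian) → word 0x14
ver [7+:1] = (word>>7) & 0x1 = 0
prio [6+:1] = (word>>6) & 0x1 = 0
opcode [5+:1] = (word>>5) & 0x1 = 0
id [4+:1] = (word>>4) & 0x1 = 1
flags [1+:3] = (word>>1) & 0x7 = 2  ←
mode [0+:1] = (word>>0) & 0x1 = 0
flags signed 3b, MSB=0: value = 2

2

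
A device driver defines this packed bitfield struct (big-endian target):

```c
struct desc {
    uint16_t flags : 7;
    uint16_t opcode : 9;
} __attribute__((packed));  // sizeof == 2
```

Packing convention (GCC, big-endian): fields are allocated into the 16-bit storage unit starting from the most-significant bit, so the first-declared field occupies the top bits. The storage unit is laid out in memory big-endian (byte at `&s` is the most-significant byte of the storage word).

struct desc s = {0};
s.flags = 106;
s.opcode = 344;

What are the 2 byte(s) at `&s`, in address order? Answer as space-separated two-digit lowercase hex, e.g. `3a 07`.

flags:7 = 106 → 0x6a << 9 → word 0xd400
opcode:9 = 344 → 0x158 << 0 → word 0xd558
word = 0xd558 → big-endian bytes:
  [0]=0xd5  [1]=0x58

d5 58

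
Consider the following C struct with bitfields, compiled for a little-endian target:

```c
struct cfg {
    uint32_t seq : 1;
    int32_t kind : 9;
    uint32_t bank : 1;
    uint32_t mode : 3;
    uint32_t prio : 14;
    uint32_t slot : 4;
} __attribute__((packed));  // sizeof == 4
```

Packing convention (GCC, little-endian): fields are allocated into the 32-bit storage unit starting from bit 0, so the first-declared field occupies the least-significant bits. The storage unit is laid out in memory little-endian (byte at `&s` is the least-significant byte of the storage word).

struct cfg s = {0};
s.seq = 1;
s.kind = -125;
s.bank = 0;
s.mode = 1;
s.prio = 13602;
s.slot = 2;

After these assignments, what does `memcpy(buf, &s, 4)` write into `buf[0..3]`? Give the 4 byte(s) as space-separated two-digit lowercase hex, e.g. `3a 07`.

07 8b 48 2d

seq (1b) val=1 bits=0x1 at bit 0: 0x00000001
kind (9b) val=-125 bits=0x183 at bit 1: 0x00000307
bank (1b) val=0 bits=0x0 at bit 10: 0x00000307
mode (3b) val=1 bits=0x1 at bit 11: 0x00000b07
prio (14b) val=13602 bits=0x3522 at bit 14: 0x0d488b07
slot (4b) val=2 bits=0x2 at bit 28: 0x2d488b07
word = 0x2d488b07 → little-endian bytes:
  [0]=0x07  [1]=0x8b  [2]=0x48  [3]=0x2d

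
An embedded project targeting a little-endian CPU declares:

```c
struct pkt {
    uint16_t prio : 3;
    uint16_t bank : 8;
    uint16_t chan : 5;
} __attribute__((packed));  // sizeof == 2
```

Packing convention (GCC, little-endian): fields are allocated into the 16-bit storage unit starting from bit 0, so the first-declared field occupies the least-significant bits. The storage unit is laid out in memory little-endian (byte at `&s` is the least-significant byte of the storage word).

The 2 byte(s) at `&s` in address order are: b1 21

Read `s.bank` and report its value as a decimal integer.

54

[0]=0xb1 [1]=0x21 (little-endian) → word 0x21b1
prio [0+:3] = (word>>0) & 0x7 = 1
bank [3+:8] = (word>>3) & 0xff = 54  ←
chan [11+:5] = (word>>11) & 0x1f = 4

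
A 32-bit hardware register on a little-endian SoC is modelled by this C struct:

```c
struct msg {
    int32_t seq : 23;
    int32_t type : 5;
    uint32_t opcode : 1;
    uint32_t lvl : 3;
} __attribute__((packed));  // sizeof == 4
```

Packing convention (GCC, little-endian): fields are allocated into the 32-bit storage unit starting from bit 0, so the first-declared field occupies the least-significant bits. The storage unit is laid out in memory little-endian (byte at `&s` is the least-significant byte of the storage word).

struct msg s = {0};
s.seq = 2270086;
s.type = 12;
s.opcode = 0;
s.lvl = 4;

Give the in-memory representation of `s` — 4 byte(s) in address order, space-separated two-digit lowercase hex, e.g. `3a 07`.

[0+:23] seq=2270086 & 0x7fffff = 0x22a386; word=0x0022a386
[23+:5] type=12 & 0x1f = 0xc; word=0x0622a386
[28+:1] opcode=0 & 0x1 = 0x0; word=0x0622a386
[29+:3] lvl=4 & 0x7 = 0x4; word=0x8622a386
word = 0x8622a386 → little-endian bytes:
  [0]=0x86  [1]=0xa3  [2]=0x22  [3]=0x86

86 a3 22 86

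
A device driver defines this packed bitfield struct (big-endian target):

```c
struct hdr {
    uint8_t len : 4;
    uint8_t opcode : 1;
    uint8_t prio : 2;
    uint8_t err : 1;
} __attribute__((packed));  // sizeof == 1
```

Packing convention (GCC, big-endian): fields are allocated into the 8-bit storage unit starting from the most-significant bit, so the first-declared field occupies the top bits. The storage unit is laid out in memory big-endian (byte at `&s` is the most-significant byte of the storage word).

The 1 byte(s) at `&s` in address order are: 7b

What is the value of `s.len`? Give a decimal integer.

[0]=0x7b (big-endian) → word 0x7b
len [4+:4] = (word>>4) & 0xf = 7  ←
opcode [3+:1] = (word>>3) & 0x1 = 1
prio [1+:2] = (word>>1) & 0x3 = 1
err [0+:1] = (word>>0) & 0x1 = 1

7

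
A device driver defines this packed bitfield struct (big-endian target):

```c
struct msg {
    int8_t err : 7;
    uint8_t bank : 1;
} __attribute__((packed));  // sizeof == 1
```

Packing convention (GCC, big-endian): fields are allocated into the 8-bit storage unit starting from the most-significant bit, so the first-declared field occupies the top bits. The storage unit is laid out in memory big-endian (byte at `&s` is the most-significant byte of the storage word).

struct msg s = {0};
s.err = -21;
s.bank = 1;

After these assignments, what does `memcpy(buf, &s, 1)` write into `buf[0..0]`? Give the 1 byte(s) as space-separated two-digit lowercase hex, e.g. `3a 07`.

d7

err:7 = -21 → 0x6b << 1 → word 0xd6
bank:1 = 1 → 0x1 << 0 → word 0xd7
word = 0xd7 → big-endian bytes:
  [0]=0xd7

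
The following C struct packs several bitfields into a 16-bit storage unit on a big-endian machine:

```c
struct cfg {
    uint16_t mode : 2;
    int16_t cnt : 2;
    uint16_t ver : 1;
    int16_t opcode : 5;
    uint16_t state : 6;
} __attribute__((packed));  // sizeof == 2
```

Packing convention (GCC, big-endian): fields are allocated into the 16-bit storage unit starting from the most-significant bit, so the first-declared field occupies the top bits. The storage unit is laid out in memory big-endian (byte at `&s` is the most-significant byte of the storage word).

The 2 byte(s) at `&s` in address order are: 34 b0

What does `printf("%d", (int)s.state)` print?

48

[0]=0x34 [1]=0xb0 (big-endian) → word 0x34b0
mode:2 @ bit 14 → (0x34b0>>14)&0x3 = 0x0
cnt:2 @ bit 12 → (0x34b0>>12)&0x3 = 0x3
ver:1 @ bit 11 → (0x34b0>>11)&0x1 = 0x0
opcode:5 @ bit 6 → (0x34b0>>6)&0x1f = 0x12
state:6 @ bit 0 → (0x34b0>>0)&0x3f = 0x30  ←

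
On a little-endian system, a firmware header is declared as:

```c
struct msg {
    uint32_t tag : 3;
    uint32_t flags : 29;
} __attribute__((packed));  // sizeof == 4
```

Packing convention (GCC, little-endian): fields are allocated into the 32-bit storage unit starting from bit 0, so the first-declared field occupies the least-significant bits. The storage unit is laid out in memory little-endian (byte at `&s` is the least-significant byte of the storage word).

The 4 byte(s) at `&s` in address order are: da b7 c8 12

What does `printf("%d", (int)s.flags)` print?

39393019

[0]=0xda [1]=0xb7 [2]=0xc8 [3]=0x12 (little-endian) → word 0x12c8b7da
tag:3 @ bit 0 → (0x12c8b7da>>0)&0x7 = 0x2
flags:29 @ bit 3 → (0x12c8b7da>>3)&0x1fffffff = 0x25916fb  ←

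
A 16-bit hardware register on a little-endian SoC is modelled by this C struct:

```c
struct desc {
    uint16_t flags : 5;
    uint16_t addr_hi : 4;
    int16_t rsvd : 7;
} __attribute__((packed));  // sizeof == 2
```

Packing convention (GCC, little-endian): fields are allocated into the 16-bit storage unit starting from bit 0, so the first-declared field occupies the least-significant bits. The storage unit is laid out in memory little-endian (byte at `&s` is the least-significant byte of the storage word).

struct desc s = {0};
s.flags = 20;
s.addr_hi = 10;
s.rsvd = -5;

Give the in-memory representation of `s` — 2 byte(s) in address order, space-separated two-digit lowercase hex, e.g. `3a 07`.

54 f7

flags:5 = 20 → 0x14 << 0 → word 0x0014
addr_hi:4 = 10 → 0xa << 5 → word 0x0154
rsvd:7 = -5 → 0x7b << 9 → word 0xf754
word = 0xf754 → little-endian bytes:
  [0]=0x54  [1]=0xf7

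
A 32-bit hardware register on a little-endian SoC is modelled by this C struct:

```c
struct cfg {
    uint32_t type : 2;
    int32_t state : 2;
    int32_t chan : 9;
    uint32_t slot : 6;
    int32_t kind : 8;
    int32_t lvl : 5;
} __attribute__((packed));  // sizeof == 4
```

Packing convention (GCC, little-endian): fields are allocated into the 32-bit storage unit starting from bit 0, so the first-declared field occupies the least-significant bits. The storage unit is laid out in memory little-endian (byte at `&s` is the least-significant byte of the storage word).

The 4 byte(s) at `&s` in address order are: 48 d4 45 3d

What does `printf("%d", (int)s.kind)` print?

[0]=0x48 [1]=0xd4 [2]=0x45 [3]=0x3d (little-endian) → word 0x3d45d448
type [0+:2] = (word>>0) & 0x3 = 0
state [2+:2] = (word>>2) & 0x3 = 2
chan [4+:9] = (word>>4) & 0x1ff = 324
slot [13+:6] = (word>>13) & 0x3f = 46
kind [19+:8] = (word>>19) & 0xff = 168  ←
lvl [27+:5] = (word>>27) & 0x1f = 7
kind signed 8b, MSB=1: 168 - 256 = -88

-88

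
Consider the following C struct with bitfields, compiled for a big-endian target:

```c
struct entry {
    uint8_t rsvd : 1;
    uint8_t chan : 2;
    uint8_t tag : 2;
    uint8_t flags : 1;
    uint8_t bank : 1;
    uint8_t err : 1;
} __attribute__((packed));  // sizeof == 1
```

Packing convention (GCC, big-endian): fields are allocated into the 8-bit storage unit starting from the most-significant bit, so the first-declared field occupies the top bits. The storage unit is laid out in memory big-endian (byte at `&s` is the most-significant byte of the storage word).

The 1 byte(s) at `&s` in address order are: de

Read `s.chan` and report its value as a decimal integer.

[0]=0xde (big-endian) → word 0xde
rsvd [7+:1] = (word>>7) & 0x1 = 1
chan [5+:2] = (word>>5) & 0x3 = 2  ←
tag [3+:2] = (word>>3) & 0x3 = 3
flags [2+:1] = (word>>2) & 0x1 = 1
bank [1+:1] = (word>>1) & 0x1 = 1
err [0+:1] = (word>>0) & 0x1 = 0

2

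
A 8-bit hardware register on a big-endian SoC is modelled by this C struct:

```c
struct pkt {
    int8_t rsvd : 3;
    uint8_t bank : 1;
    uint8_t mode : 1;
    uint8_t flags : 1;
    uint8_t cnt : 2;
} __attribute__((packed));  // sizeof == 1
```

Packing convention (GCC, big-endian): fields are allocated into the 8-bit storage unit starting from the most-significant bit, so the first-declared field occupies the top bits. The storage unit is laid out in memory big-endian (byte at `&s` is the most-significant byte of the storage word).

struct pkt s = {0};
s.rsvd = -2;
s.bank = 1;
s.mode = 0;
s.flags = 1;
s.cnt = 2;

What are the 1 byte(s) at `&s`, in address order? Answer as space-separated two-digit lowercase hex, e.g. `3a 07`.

d6

[5+:3] rsvd=-2 & 0x7 = 0x6; word=0xc0
[4+:1] bank=1 & 0x1 = 0x1; word=0xd0
[3+:1] mode=0 & 0x1 = 0x0; word=0xd0
[2+:1] flags=1 & 0x1 = 0x1; word=0xd4
[0+:2] cnt=2 & 0x3 = 0x2; word=0xd6
word = 0xd6 → big-endian bytes:
  [0]=0xd6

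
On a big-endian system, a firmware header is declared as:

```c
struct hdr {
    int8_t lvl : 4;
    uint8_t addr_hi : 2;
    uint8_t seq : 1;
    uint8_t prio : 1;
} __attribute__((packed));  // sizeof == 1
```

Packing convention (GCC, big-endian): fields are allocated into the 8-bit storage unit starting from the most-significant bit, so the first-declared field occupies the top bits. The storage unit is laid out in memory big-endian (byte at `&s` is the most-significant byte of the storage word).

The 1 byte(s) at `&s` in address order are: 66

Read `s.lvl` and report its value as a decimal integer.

[0]=0x66 (big-endian) → word 0x66
lvl [4+:4] = (word>>4) & 0xf = 6  ←
addr_hi [2+:2] = (word>>2) & 0x3 = 1
seq [1+:1] = (word>>1) & 0x1 = 1
prio [0+:1] = (word>>0) & 0x1 = 0
lvl signed 4b, MSB=0: value = 6

6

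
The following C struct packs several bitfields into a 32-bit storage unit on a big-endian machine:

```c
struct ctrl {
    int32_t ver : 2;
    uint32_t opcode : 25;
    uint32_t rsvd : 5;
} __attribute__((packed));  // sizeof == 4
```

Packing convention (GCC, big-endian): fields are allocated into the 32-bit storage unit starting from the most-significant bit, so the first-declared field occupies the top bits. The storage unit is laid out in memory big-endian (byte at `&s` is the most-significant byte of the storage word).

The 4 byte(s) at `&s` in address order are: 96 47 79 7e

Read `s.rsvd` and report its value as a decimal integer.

[0]=0x96 [1]=0x47 [2]=0x79 [3]=0x7e (big-endian) → word 0x9647797e
ver:2 @ bit 30 → (0x9647797e>>30)&0x3 = 0x2
opcode:25 @ bit 5 → (0x9647797e>>5)&0x1ffffff = 0xb23bcb
rsvd:5 @ bit 0 → (0x9647797e>>0)&0x1f = 0x1e  ←

30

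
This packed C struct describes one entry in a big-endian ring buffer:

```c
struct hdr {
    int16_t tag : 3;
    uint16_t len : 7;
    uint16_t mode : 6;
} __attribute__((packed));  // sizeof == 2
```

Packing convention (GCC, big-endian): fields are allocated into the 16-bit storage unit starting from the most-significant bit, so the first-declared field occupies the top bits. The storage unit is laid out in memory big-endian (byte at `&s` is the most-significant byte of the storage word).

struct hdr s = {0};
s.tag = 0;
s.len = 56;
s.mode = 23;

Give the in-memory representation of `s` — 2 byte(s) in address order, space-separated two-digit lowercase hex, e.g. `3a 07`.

0e 17

[13+:3] tag=0 & 0x7 = 0x0; word=0x0000
[6+:7] len=56 & 0x7f = 0x38; word=0x0e00
[0+:6] mode=23 & 0x3f = 0x17; word=0x0e17
word = 0x0e17 → big-endian bytes:
  [0]=0x0e  [1]=0x17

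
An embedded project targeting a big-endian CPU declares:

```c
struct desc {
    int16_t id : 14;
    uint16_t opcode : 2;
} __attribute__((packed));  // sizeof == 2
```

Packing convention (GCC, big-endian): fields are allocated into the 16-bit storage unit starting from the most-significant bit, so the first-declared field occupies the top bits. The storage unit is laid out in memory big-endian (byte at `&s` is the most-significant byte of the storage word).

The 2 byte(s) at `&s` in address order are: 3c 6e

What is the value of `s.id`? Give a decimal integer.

3867

[0]=0x3c [1]=0x6e (big-endian) → word 0x3c6e
id [2+:14] = (word>>2) & 0x3fff = 3867  ←
opcode [0+:2] = (word>>0) & 0x3 = 2
id signed 14b, MSB=0: value = 3867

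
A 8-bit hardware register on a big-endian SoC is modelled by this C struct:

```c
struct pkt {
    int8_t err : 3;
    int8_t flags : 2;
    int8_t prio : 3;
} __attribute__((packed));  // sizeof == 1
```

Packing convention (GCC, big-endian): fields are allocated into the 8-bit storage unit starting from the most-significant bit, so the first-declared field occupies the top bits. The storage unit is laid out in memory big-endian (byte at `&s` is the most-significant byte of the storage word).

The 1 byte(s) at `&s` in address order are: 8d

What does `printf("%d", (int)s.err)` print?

[0]=0x8d (big-endian) → word 0x8d
err [5+:3] = (word>>5) & 0x7 = 4  ←
flags [3+:2] = (word>>3) & 0x3 = 1
prio [0+:3] = (word>>0) & 0x7 = 5
err signed 3b, MSB=1: 4 - 8 = -4

-4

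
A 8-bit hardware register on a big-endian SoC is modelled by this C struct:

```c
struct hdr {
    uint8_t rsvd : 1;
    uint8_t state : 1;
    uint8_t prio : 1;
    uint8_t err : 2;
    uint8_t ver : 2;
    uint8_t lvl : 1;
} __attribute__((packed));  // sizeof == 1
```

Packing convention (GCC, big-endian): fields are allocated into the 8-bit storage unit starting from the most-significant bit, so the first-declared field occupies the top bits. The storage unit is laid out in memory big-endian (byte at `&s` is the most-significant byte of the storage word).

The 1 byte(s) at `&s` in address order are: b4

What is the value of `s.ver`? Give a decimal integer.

2

[0]=0xb4 (big-endian) → word 0xb4
rsvd [7+:1] = (word>>7) & 0x1 = 1
state [6+:1] = (word>>6) & 0x1 = 0
prio [5+:1] = (word>>5) & 0x1 = 1
err [3+:2] = (word>>3) & 0x3 = 2
ver [1+:2] = (word>>1) & 0x3 = 2  ←
lvl [0+:1] = (word>>0) & 0x1 = 0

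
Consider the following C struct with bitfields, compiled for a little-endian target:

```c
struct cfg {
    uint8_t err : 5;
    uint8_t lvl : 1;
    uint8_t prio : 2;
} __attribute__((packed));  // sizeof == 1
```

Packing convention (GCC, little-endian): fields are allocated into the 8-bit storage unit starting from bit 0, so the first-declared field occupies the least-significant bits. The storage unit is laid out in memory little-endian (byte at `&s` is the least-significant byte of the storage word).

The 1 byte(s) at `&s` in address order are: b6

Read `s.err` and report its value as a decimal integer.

[0]=0xb6 (little-endian) → word 0xb6
err:5 @ bit 0 → (0xb6>>0)&0x1f = 0x16  ←
lvl:1 @ bit 5 → (0xb6>>5)&0x1 = 0x1
prio:2 @ bit 6 → (0xb6>>6)&0x3 = 0x2

22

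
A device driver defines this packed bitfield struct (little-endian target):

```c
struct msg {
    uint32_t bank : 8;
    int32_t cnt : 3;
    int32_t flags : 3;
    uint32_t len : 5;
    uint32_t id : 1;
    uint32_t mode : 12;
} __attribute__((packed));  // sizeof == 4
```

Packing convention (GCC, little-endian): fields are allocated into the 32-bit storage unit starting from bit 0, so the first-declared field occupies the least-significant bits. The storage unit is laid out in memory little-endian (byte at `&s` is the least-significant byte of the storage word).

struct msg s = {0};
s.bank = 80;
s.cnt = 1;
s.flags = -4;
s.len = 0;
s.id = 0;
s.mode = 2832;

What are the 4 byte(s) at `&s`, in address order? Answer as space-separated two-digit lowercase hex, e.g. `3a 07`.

50 21 00 b1

bank (8b) val=80 bits=0x50 at bit 0: 0x00000050
cnt (3b) val=1 bits=0x1 at bit 8: 0x00000150
flags (3b) val=-4 bits=0x4 at bit 11: 0x00002150
len (5b) val=0 bits=0x0 at bit 14: 0x00002150
id (1b) val=0 bits=0x0 at bit 19: 0x00002150
mode (12b) val=2832 bits=0xb10 at bit 20: 0xb1002150
word = 0xb1002150 → little-endian bytes:
  [0]=0x50  [1]=0x21  [2]=0x00  [3]=0xb1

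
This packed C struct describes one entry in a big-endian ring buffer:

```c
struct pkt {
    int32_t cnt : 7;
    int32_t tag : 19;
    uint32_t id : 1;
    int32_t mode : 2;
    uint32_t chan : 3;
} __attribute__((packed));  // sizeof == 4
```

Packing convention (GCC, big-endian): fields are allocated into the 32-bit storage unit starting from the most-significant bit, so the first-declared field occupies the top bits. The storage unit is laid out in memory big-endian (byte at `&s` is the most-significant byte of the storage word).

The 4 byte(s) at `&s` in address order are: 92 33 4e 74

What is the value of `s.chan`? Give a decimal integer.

4

[0]=0x92 [1]=0x33 [2]=0x4e [3]=0x74 (big-endian) → word 0x92334e74
cnt:7 @ bit 25 → (0x92334e74>>25)&0x7f = 0x49
tag:19 @ bit 6 → (0x92334e74>>6)&0x7ffff = 0xcd39
id:1 @ bit 5 → (0x92334e74>>5)&0x1 = 0x1
mode:2 @ bit 3 → (0x92334e74>>3)&0x3 = 0x2
chan:3 @ bit 0 → (0x92334e74>>0)&0x7 = 0x4  ←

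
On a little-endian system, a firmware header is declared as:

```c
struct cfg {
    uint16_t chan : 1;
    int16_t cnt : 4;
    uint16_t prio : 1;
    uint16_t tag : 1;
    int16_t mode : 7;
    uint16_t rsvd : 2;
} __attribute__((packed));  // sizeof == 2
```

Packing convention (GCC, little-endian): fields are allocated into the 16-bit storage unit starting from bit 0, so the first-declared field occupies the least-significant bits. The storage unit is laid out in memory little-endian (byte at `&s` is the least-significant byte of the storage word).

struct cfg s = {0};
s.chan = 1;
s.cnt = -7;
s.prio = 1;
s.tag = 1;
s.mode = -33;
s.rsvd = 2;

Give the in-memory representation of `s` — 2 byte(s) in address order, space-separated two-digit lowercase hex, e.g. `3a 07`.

f3 af

chan (1b) val=1 bits=0x1 at bit 0: 0x0001
cnt (4b) val=-7 bits=0x9 at bit 1: 0x0013
prio (1b) val=1 bits=0x1 at bit 5: 0x0033
tag (1b) val=1 bits=0x1 at bit 6: 0x0073
mode (7b) val=-33 bits=0x5f at bit 7: 0x2ff3
rsvd (2b) val=2 bits=0x2 at bit 14: 0xaff3
word = 0xaff3 → little-endian bytes:
  [0]=0xf3  [1]=0xaf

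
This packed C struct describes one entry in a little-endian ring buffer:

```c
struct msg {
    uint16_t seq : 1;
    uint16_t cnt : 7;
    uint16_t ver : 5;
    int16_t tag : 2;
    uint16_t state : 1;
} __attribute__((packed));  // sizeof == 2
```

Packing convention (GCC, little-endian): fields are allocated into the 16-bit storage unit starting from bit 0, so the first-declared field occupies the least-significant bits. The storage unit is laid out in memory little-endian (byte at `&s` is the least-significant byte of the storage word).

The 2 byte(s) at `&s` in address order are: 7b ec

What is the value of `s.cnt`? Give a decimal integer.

[0]=0x7b [1]=0xec (little-endian) → word 0xec7b
seq [0+:1] = (word>>0) & 0x1 = 1
cnt [1+:7] = (word>>1) & 0x7f = 61  ←
ver [8+:5] = (word>>8) & 0x1f = 12
tag [13+:2] = (word>>13) & 0x3 = 3
state [15+:1] = (word>>15) & 0x1 = 1

61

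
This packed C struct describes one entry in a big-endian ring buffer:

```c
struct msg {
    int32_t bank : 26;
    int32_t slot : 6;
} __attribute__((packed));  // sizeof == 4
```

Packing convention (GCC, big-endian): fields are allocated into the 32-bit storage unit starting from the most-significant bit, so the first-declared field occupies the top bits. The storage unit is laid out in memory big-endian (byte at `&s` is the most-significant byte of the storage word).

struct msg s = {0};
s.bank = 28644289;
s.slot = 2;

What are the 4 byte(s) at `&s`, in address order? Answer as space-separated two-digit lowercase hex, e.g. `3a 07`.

6d 44 f0 42

bank (26b) val=28644289 bits=0x1b513c1 at bit 6: 0x6d44f040
slot (6b) val=2 bits=0x2 at bit 0: 0x6d44f042
word = 0x6d44f042 → big-endian bytes:
  [0]=0x6d  [1]=0x44  [2]=0xf0  [3]=0x42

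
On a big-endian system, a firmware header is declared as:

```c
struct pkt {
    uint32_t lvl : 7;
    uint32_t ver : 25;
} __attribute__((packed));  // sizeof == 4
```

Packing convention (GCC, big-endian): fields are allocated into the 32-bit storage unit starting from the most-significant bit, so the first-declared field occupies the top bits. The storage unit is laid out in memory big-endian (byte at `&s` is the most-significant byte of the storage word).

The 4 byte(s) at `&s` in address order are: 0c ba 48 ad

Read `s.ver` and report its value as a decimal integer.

[0]=0x0c [1]=0xba [2]=0x48 [3]=0xad (big-endian) → word 0x0cba48ad
lvl:7 @ bit 25 → (0x0cba48ad>>25)&0x7f = 0x6
ver:25 @ bit 0 → (0x0cba48ad>>0)&0x1ffffff = 0xba48ad  ←

12208301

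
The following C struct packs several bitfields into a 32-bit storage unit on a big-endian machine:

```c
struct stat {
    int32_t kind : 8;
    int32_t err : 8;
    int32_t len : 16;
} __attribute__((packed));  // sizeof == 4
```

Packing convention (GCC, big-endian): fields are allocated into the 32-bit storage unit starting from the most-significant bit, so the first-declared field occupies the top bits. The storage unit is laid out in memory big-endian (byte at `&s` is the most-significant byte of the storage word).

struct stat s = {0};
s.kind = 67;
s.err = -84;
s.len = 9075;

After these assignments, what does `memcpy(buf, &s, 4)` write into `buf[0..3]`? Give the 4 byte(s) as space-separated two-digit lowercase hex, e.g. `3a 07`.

[24+:8] kind=67 & 0xff = 0x43; word=0x43000000
[16+:8] err=-84 & 0xff = 0xac; word=0x43ac0000
[0+:16] len=9075 & 0xffff = 0x2373; word=0x43ac2373
word = 0x43ac2373 → big-endian bytes:
  [0]=0x43  [1]=0xac  [2]=0x23  [3]=0x73

43 ac 23 73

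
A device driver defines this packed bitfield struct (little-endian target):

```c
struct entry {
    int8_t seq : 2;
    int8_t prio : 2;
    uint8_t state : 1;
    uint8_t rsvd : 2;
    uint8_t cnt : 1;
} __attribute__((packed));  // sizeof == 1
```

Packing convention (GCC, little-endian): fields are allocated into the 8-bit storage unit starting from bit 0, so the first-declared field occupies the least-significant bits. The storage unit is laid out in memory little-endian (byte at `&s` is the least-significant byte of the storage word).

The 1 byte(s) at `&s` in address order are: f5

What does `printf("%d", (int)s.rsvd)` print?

3

[0]=0xf5 (little-endian) → word 0xf5
seq:2 @ bit 0 → (0xf5>>0)&0x3 = 0x1
prio:2 @ bit 2 → (0xf5>>2)&0x3 = 0x1
state:1 @ bit 4 → (0xf5>>4)&0x1 = 0x1
rsvd:2 @ bit 5 → (0xf5>>5)&0x3 = 0x3  ←
cnt:1 @ bit 7 → (0xf5>>7)&0x1 = 0x1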